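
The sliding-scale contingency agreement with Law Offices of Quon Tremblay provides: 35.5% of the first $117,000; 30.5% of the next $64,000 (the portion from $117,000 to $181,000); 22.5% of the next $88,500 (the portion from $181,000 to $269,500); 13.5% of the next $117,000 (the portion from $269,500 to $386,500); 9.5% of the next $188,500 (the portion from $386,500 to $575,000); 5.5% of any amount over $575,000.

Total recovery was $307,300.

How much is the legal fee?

$86,070.50

First $117,000 at 35.5% = $41,535.00
Next $64,000 at 30.5% = $19,520.00
Next $88,500 at 22.5% = $19,912.50
Remaining $37,800 at 13.5% = $5,103.00
Fee: $41,535.00 + $19,520.00 + $19,912.50 + $5,103.00 = $86,070.50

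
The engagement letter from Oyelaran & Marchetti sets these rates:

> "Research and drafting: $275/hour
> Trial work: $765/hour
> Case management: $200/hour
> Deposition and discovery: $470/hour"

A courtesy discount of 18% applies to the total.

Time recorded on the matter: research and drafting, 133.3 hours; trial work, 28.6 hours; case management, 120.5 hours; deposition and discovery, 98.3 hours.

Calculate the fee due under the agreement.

Research and drafting: 133.3 × $275 = $36,657.50
Trial work: 28.6 × $765 = $21,879.00
Case management: 120.5 × $200 = $24,100.00
Deposition and discovery: 98.3 × $470 = $46,201.00
Subtotal: $128,837.50
Less 18% discount: −$23,190.75
Total: $128,837.50 − $23,190.75 = $105,646.75

$105,646.75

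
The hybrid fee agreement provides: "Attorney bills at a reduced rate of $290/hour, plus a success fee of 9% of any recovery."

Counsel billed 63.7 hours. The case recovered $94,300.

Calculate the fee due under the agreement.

$26,960.00

Hourly: 63.7 × $290 = $18,473.00
Success fee: 9% of $94,300 = $8,487.00
Total: $18,473.00 + $8,487.00 = $26,960.00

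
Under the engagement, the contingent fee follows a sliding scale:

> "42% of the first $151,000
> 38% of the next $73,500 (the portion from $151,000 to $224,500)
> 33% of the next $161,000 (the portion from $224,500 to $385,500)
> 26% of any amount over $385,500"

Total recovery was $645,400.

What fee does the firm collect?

$212,054.00

First $151,000 at 42% = $63,420.00
Next $73,500 at 38% = $27,930.00
Next $161,000 at 33% = $53,130.00
Remaining $259,900 at 26% = $67,574.00
Fee: $63,420.00 + $27,930.00 + $53,130.00 + $67,574.00 = $212,054.00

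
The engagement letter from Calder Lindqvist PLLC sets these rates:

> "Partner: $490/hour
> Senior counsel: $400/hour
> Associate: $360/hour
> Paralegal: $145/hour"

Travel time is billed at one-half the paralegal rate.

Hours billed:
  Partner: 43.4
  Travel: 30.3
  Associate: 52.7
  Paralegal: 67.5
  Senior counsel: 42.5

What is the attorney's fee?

Partner: 43.4 × $490 = $21,266.00
Senior counsel: 42.5 × $400 = $17,000.00
Associate: 52.7 × $360 = $18,972.00
Paralegal: 67.5 × $145 = $9,787.50
Subtotal: $21,266.00 + $17,000.00 + $18,972.00 + $9,787.50 = $67,025.50
Travel: 30.3 × ($145 ÷ 2) = 30.3 × $72.50 = $2,196.75
Total: $67,025.50 + $2,196.75 = $69,222.25

$69,222.25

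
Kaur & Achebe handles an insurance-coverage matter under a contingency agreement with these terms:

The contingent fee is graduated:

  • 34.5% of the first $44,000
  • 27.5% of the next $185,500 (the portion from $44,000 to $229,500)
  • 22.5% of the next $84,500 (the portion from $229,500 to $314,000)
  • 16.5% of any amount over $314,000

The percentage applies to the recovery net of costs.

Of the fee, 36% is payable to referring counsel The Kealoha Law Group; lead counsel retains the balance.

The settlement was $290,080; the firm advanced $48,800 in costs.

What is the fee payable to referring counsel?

$24,783.48

Fee base (net of costs): $290,080 − $48,800 = $241,280
First $44,000 at 34.5% = $15,180.00
Next $185,500 at 27.5% = $51,012.50
Remaining $11,780 at 22.5% = $2,650.50
Fee: $15,180.00 + $51,012.50 + $2,650.50 = $68,843.00
Referral share: 36% of $68,843.00 = $24,783.48; lead counsel retains $68,843.00 − $24,783.48 = $44,059.52.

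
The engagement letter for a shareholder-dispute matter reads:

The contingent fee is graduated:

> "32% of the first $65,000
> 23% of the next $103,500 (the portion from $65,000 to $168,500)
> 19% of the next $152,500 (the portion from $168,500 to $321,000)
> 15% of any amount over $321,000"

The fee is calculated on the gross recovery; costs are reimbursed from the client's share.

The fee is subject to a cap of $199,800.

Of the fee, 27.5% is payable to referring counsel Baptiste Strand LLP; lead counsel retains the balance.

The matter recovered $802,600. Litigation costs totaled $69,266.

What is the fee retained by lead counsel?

$105,719.50

Fee base is the gross recovery, $802,600; costs are reimbursed separately.
First $65,000 at 32% = $20,800.00
Next $103,500 at 23% = $23,805.00
Next $152,500 at 19% = $28,975.00
Remaining $481,600 at 15% = $72,240.00
Fee: $20,800.00 + $23,805.00 + $28,975.00 + $72,240.00 = $145,820.00
$145,820.00 is under the $199,800 cap.
Referral share: 27.5% of $145,820.00 = $40,100.50; lead counsel retains $145,820.00 − $40,100.50 = $105,719.50.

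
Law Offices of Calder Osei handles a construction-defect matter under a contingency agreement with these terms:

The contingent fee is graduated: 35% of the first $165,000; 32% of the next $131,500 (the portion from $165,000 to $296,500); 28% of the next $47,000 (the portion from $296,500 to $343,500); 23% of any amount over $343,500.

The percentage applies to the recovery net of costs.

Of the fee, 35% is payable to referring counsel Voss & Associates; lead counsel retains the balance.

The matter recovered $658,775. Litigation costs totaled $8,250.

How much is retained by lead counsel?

$119,343.74

Fee base (net of costs): $658,775 − $8,250 = $650,525
First $165,000 at 35% = $57,750.00
Next $131,500 at 32% = $42,080.00
Next $47,000 at 28% = $13,160.00
Remaining $307,025 at 23% = $70,615.75
Fee: $57,750.00 + $42,080.00 + $13,160.00 + $70,615.75 = $183,605.75
Referral share: 35% of $183,605.75 = $64,262.01; lead counsel retains $183,605.75 − $64,262.01 = $119,343.74.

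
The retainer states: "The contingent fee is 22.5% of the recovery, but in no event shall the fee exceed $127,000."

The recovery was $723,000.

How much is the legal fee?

22.5% of $723,000 = $162,675.00
That exceeds the $127,000 cap, so the fee is capped at $127,000.

$127,000.00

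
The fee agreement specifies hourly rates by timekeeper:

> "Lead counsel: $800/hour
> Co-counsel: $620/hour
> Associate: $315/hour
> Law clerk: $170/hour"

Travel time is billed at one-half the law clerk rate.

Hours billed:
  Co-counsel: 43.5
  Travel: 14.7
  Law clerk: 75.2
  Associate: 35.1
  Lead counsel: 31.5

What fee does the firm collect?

$77,260.00

Lead counsel: 31.5 × $800 = $25,200.00
Co-counsel: 43.5 × $620 = $26,970.00
Associate: 35.1 × $315 = $11,056.50
Law clerk: 75.2 × $170 = $12,784.00
Subtotal: $25,200.00 + $26,970.00 + $11,056.50 + $12,784.00 = $76,010.50
Travel: 14.7 × ($170 ÷ 2) = 14.7 × $85.00 = $1,249.50
Total: $76,010.50 + $1,249.50 = $77,260.00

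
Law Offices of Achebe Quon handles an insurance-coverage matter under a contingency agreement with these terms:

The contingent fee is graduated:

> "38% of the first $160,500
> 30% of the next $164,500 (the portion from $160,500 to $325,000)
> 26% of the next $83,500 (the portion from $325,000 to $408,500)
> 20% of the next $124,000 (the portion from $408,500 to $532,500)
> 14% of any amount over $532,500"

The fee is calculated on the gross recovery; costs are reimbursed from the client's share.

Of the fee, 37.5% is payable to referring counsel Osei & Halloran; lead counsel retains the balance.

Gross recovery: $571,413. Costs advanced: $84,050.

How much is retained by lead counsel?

$101,436.14

Fee base is the gross recovery, $571,413; costs are reimbursed separately.
First $160,500 at 38% = $60,990.00
Next $164,500 at 30% = $49,350.00
Next $83,500 at 26% = $21,710.00
Next $124,000 at 20% = $24,800.00
Remaining $38,913 at 14% = $5,447.82
Fee: $60,990.00 + $49,350.00 + $21,710.00 + $24,800.00 + $5,447.82 = $162,297.82
Referral share: 37.5% of $162,297.82 = $60,861.68; lead counsel retains $162,297.82 − $60,861.68 = $101,436.14.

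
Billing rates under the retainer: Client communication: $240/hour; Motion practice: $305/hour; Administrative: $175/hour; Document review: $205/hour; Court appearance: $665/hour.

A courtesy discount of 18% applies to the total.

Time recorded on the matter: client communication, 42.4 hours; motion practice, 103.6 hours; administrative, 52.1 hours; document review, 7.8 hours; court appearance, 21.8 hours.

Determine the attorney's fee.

$54,929.75

Client communication: 42.4 × $240 = $10,176.00
Motion practice: 103.6 × $305 = $31,598.00
Administrative: 52.1 × $175 = $9,117.50
Document review: 7.8 × $205 = $1,599.00
Court appearance: 21.8 × $665 = $14,497.00
Subtotal: $66,987.50
Less 18% discount: −$12,057.75
Total: $66,987.50 − $12,057.75 = $54,929.75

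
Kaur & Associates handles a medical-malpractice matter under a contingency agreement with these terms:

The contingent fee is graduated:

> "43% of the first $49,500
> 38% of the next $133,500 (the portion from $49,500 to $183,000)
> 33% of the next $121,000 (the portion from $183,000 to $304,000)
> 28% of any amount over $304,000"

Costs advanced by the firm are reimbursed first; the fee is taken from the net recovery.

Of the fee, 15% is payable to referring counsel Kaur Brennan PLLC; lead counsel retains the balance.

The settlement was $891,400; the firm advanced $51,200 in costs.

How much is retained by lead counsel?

Fee base (net of costs): $891,400 − $51,200 = $840,200
First $49,500 at 43% = $21,285.00
Next $133,500 at 38% = $50,730.00
Next $121,000 at 33% = $39,930.00
Remaining $536,200 at 28% = $150,136.00
Fee: $21,285.00 + $50,730.00 + $39,930.00 + $150,136.00 = $262,081.00
Referral share: 15% of $262,081.00 = $39,312.15; lead counsel retains $262,081.00 − $39,312.15 = $222,768.85.

$222,768.85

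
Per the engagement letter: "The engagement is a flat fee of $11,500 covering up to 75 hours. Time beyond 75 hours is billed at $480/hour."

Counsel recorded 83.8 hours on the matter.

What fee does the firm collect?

$15,724.00

Flat fee: $11,500.00
Excess hours: 83.8 − 75 = 8.8
Overrun: 8.8 × $480 = $4,224.00
Total: $11,500.00 + $4,224.00 = $15,724.00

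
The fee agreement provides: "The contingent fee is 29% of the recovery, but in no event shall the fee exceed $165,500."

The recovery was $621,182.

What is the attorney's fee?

29% of $621,182 = $180,142.78
That exceeds the $165,500 cap, so the fee is capped at $165,500.

$165,500.00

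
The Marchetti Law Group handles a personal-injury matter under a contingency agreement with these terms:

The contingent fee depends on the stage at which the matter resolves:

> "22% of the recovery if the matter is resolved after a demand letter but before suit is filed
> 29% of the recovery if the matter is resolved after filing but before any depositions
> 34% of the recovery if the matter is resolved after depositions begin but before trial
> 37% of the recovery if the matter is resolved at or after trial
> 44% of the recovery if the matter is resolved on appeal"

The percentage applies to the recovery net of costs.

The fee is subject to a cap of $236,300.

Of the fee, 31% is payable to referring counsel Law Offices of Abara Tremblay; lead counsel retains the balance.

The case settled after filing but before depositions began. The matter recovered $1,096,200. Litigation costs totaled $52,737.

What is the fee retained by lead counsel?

$163,047.00

Fee base (net of costs): $1,096,200 − $52,737 = $1,043,463
The matter settled after filing but before depositions began, so the 29% rate applies.
$1,043,463 × 29% = $302,604.27
$302,604.27 exceeds the $236,300 cap, so the fee is capped at $236,300.00.
Referral share: 31% of $236,300.00 = $73,253.00; lead counsel retains $236,300.00 − $73,253.00 = $163,047.00.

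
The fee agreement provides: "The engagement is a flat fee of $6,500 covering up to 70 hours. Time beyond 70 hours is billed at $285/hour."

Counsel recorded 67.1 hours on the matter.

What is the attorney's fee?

67.1 hours is within the 70-hour scope; only the flat fee applies.

$6,500.00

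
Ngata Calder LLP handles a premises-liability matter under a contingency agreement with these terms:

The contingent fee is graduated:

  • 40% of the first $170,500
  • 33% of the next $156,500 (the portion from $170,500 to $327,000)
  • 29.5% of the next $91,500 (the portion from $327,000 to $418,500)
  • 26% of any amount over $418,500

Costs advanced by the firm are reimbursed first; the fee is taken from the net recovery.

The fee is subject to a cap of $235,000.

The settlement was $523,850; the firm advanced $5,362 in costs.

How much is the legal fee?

$172,834.38

Fee base (net of costs): $523,850 − $5,362 = $518,488
First $170,500 at 40% = $68,200.00
Next $156,500 at 33% = $51,645.00
Next $91,500 at 29.5% = $26,992.50
Remaining $99,988 at 26% = $25,996.88
Fee: $68,200.00 + $51,645.00 + $26,992.50 + $25,996.88 = $172,834.38
$172,834.38 is under the $235,000 cap.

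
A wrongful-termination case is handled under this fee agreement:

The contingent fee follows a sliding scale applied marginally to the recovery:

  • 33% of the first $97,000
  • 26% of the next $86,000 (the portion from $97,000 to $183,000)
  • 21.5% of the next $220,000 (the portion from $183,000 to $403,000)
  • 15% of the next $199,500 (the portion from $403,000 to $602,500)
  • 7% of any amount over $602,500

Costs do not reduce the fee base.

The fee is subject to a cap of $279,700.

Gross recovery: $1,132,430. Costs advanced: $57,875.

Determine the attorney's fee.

$168,690.10

Fee base is the gross recovery, $1,132,430; costs are reimbursed separately.
First $97,000 at 33% = $32,010.00
Next $86,000 at 26% = $22,360.00
Next $220,000 at 21.5% = $47,300.00
Next $199,500 at 15% = $29,925.00
Remaining $529,930 at 7% = $37,095.10
Fee: $32,010.00 + $22,360.00 + $47,300.00 + $29,925.00 + $37,095.10 = $168,690.10
$168,690.10 is under the $279,700 cap.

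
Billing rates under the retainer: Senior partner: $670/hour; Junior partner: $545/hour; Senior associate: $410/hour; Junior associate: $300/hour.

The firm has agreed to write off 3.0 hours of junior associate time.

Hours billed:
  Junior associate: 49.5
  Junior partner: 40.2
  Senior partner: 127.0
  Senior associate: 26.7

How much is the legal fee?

$131,896.00

Senior partner: 127.0 × $670 = $85,090.00
Junior partner: 40.2 × $545 = $21,909.00
Senior associate: 26.7 × $410 = $10,947.00
Junior associate: 49.5 × $300 = $14,850.00
Subtotal: $132,796.00
Write-off: 3.0 × $300 = $900.00
Total: $132,796.00 − $900.00 = $131,896.00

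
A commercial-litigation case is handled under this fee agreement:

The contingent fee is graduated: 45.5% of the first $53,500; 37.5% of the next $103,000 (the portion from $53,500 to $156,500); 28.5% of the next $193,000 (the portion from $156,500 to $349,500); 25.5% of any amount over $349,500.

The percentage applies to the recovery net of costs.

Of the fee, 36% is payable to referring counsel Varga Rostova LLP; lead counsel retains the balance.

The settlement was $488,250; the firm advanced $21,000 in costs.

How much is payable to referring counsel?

$53,279.55

Fee base (net of costs): $488,250 − $21,000 = $467,250
First $53,500 at 45.5% = $24,342.50
Next $103,000 at 37.5% = $38,625.00
Next $193,000 at 28.5% = $55,005.00
Remaining $117,750 at 25.5% = $30,026.25
Fee: $24,342.50 + $38,625.00 + $55,005.00 + $30,026.25 = $147,998.75
Referral share: 36% of $147,998.75 = $53,279.55; lead counsel retains $147,998.75 − $53,279.55 = $94,719.20.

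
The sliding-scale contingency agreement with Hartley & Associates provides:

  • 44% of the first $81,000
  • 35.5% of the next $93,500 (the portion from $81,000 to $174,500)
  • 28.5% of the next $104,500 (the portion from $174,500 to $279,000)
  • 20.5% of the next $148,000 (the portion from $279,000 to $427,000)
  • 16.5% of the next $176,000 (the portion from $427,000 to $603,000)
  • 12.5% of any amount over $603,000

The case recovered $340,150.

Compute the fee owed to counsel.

$111,150.75

First $81,000 at 44% = $35,640.00
Next $93,500 at 35.5% = $33,192.50
Next $104,500 at 28.5% = $29,782.50
Remaining $61,150 at 20.5% = $12,535.75
Fee: $35,640.00 + $33,192.50 + $29,782.50 + $12,535.75 = $111,150.75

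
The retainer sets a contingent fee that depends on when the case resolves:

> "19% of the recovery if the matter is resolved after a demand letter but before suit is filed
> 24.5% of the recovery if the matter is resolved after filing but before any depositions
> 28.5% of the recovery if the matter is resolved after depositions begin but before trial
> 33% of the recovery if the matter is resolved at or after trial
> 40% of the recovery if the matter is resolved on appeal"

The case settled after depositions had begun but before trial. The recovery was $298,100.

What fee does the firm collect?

$84,958.50

The matter settled after depositions had begun but before trial, so the 28.5% rate applies.
$298,100 × 28.5% = $84,958.50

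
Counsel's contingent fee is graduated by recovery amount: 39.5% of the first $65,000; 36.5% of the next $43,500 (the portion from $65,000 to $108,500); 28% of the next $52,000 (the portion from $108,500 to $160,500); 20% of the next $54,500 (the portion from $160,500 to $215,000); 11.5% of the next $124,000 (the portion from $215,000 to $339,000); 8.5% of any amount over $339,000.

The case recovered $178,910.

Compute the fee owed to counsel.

$59,794.50

First $65,000 at 39.5% = $25,675.00
Next $43,500 at 36.5% = $15,877.50
Next $52,000 at 28% = $14,560.00
Remaining $18,410 at 20% = $3,682.00
Fee: $25,675.00 + $15,877.50 + $14,560.00 + $3,682.00 = $59,794.50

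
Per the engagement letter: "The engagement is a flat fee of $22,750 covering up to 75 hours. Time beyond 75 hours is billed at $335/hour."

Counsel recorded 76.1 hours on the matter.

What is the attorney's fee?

$23,118.50

Flat fee: $22,750.00
Excess hours: 76.1 − 75 = 1.1
Overrun: 1.1 × $335 = $368.50
Total: $22,750.00 + $368.50 = $23,118.50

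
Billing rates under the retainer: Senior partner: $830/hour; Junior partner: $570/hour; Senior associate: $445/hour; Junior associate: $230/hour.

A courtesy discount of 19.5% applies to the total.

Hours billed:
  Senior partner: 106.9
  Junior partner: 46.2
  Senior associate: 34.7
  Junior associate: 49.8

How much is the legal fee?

$114,274.98

Senior partner: 106.9 × $830 = $88,727.00
Junior partner: 46.2 × $570 = $26,334.00
Senior associate: 34.7 × $445 = $15,441.50
Junior associate: 49.8 × $230 = $11,454.00
Subtotal: $141,956.50
Less 19.5% discount: −$27,681.52
Total: $141,956.50 − $27,681.52 = $114,274.98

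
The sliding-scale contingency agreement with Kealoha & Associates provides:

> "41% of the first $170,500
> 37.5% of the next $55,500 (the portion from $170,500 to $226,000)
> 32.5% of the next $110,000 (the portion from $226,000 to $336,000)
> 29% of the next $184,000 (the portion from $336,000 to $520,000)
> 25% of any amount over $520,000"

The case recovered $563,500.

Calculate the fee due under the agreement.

$190,702.50

First $170,500 at 41% = $69,905.00
Next $55,500 at 37.5% = $20,812.50
Next $110,000 at 32.5% = $35,750.00
Next $184,000 at 29% = $53,360.00
Remaining $43,500 at 25% = $10,875.00
Fee: $69,905.00 + $20,812.50 + $35,750.00 + $53,360.00 + $10,875.00 = $190,702.50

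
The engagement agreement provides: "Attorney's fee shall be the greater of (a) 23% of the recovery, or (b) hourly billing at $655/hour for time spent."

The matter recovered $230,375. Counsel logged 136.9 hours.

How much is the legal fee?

$89,669.50

(a) 23% of $230,375 = $52,986.25
(b) 136.9 × $655 = $89,669.50
The greater is (b): $89,669.50.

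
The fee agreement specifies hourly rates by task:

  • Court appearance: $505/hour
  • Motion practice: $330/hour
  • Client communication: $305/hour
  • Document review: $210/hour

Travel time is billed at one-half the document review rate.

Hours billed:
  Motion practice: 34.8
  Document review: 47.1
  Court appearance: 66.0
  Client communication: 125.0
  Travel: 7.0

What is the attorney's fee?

$93,565.00

Court appearance: 66.0 × $505 = $33,330.00
Motion practice: 34.8 × $330 = $11,484.00
Client communication: 125.0 × $305 = $38,125.00
Document review: 47.1 × $210 = $9,891.00
Subtotal: $33,330.00 + $11,484.00 + $38,125.00 + $9,891.00 = $92,830.00
Travel: 7.0 × ($210 ÷ 2) = 7.0 × $105.00 = $735.00
Total: $92,830.00 + $735.00 = $93,565.00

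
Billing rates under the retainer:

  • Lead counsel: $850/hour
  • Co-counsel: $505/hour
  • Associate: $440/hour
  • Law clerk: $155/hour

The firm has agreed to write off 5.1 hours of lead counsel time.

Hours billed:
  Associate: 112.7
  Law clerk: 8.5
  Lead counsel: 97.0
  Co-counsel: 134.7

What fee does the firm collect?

$197,044.00

Lead counsel: 97.0 × $850 = $82,450.00
Co-counsel: 134.7 × $505 = $68,023.50
Associate: 112.7 × $440 = $49,588.00
Law clerk: 8.5 × $155 = $1,317.50
Subtotal: $201,379.00
Write-off: 5.1 × $850 = $4,335.00
Total: $201,379.00 − $4,335.00 = $197,044.00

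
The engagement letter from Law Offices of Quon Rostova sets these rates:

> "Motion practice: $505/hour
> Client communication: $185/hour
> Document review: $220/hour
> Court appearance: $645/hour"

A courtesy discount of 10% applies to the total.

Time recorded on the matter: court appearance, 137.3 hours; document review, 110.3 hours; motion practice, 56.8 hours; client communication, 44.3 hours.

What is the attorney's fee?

Motion practice: 56.8 × $505 = $28,684.00
Client communication: 44.3 × $185 = $8,195.50
Document review: 110.3 × $220 = $24,266.00
Court appearance: 137.3 × $645 = $88,558.50
Subtotal: $149,704.00
Less 10% discount: −$14,970.40
Total: $149,704.00 − $14,970.40 = $134,733.60

$134,733.60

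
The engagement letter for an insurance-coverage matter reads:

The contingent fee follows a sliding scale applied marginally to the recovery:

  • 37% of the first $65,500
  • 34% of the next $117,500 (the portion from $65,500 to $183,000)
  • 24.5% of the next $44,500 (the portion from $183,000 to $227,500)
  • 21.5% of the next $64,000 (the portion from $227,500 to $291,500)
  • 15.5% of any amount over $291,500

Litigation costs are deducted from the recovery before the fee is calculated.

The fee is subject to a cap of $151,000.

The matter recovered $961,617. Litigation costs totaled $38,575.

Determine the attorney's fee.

$151,000.00

Fee base (net of costs): $961,617 − $38,575 = $923,042
First $65,500 at 37% = $24,235.00
Next $117,500 at 34% = $39,950.00
Next $44,500 at 24.5% = $10,902.50
Next $64,000 at 21.5% = $13,760.00
Remaining $631,542 at 15.5% = $97,889.01
Fee: $24,235.00 + $39,950.00 + $10,902.50 + $13,760.00 + $97,889.01 = $186,736.51
$186,736.51 exceeds the $151,000 cap, so the fee is capped at $151,000.00.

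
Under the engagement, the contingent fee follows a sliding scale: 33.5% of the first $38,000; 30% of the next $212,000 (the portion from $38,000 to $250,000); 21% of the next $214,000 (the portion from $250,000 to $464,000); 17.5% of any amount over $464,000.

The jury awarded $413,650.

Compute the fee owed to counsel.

First $38,000 at 33.5% = $12,730.00
Next $212,000 at 30% = $63,600.00
Remaining $163,650 at 21% = $34,366.50
Fee: $12,730.00 + $63,600.00 + $34,366.50 = $110,696.50

$110,696.50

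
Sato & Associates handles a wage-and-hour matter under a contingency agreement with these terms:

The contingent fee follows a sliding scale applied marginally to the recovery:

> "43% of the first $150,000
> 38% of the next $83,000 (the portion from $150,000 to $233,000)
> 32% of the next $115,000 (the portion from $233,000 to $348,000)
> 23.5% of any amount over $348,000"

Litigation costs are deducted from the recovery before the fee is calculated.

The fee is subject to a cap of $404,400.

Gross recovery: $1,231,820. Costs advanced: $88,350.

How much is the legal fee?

$319,775.45

Fee base (net of costs): $1,231,820 − $88,350 = $1,143,470
First $150,000 at 43% = $64,500.00
Next $83,000 at 38% = $31,540.00
Next $115,000 at 32% = $36,800.00
Remaining $795,470 at 23.5% = $186,935.45
Fee: $64,500.00 + $31,540.00 + $36,800.00 + $186,935.45 = $319,775.45
$319,775.45 is under the $404,400 cap.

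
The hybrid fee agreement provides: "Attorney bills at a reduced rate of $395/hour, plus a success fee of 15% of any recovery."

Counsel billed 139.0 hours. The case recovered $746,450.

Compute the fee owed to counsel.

$166,872.50

Hourly: 139.0 × $395 = $54,905.00
Success fee: 15% of $746,450 = $111,967.50
Total: $54,905.00 + $111,967.50 = $166,872.50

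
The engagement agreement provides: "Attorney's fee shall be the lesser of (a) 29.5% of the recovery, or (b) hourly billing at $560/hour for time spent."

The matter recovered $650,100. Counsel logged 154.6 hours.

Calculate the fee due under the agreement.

(a) 29.5% of $650,100 = $191,779.50
(b) 154.6 × $560 = $86,576.00
The lesser is (b): $86,576.00.

$86,576.00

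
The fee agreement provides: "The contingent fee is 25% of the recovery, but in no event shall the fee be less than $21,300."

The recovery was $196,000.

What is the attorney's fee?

25% of $196,000 = $49,000.00
That exceeds the $21,300 minimum.

$49,000.00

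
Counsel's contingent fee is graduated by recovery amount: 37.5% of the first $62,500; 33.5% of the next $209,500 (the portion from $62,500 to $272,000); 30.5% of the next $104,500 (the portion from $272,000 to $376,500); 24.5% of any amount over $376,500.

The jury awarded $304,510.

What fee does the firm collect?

First $62,500 at 37.5% = $23,437.50
Next $209,500 at 33.5% = $70,182.50
Remaining $32,510 at 30.5% = $9,915.55
Fee: $23,437.50 + $70,182.50 + $9,915.55 = $103,535.55

$103,535.55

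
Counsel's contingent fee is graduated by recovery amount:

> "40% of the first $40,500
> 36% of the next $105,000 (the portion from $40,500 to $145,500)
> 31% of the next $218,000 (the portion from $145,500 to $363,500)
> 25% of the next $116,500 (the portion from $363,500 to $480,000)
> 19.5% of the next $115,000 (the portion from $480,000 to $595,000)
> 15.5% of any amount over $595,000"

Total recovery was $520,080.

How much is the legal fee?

First $40,500 at 40% = $16,200.00
Next $105,000 at 36% = $37,800.00
Next $218,000 at 31% = $67,580.00
Next $116,500 at 25% = $29,125.00
Remaining $40,080 at 19.5% = $7,815.60
Fee: $16,200.00 + $37,800.00 + $67,580.00 + $29,125.00 + $7,815.60 = $158,520.60

$158,520.60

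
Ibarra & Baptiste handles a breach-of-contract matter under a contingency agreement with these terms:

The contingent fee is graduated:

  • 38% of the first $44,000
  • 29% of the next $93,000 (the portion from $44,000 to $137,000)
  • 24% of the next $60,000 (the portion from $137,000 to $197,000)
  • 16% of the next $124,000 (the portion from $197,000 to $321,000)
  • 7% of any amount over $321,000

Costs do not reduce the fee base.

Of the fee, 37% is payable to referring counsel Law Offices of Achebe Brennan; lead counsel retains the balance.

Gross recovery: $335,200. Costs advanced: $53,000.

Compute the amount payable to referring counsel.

Fee base is the gross recovery, $335,200; costs are reimbursed separately.
First $44,000 at 38% = $16,720.00
Next $93,000 at 29% = $26,970.00
Next $60,000 at 24% = $14,400.00
Next $124,000 at 16% = $19,840.00
Remaining $14,200 at 7% = $994.00
Fee: $16,720.00 + $26,970.00 + $14,400.00 + $19,840.00 + $994.00 = $78,924.00
Referral share: 37% of $78,924.00 = $29,201.88; lead counsel retains $78,924.00 − $29,201.88 = $49,722.12.

$29,201.88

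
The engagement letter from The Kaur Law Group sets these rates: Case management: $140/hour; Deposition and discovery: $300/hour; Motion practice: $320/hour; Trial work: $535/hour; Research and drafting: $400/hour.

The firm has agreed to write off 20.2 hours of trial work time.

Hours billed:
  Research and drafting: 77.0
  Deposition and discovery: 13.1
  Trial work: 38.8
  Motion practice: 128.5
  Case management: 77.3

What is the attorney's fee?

Case management: 77.3 × $140 = $10,822.00
Deposition and discovery: 13.1 × $300 = $3,930.00
Motion practice: 128.5 × $320 = $41,120.00
Trial work: 38.8 × $535 = $20,758.00
Research and drafting: 77.0 × $400 = $30,800.00
Subtotal: $107,430.00
Write-off: 20.2 × $535 = $10,807.00
Total: $107,430.00 − $10,807.00 = $96,623.00

$96,623.00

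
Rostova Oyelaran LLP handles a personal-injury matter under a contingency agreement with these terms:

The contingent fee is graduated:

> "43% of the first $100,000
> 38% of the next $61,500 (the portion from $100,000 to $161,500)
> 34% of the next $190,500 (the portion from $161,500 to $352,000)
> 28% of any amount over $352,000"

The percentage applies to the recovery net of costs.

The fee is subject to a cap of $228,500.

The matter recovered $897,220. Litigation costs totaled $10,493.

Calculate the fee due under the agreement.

$228,500.00

Fee base (net of costs): $897,220 − $10,493 = $886,727
First $100,000 at 43% = $43,000.00
Next $61,500 at 38% = $23,370.00
Next $190,500 at 34% = $64,770.00
Remaining $534,727 at 28% = $149,723.56
Fee: $43,000.00 + $23,370.00 + $64,770.00 + $149,723.56 = $280,863.56
$280,863.56 exceeds the $228,500 cap, so the fee is capped at $228,500.00.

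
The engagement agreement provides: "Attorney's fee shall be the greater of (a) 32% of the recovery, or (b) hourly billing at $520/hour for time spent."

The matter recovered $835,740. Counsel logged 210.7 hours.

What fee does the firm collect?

(a) 32% of $835,740 = $267,436.80
(b) 210.7 × $520 = $109,564.00
The greater is (a): $267,436.80.

$267,436.80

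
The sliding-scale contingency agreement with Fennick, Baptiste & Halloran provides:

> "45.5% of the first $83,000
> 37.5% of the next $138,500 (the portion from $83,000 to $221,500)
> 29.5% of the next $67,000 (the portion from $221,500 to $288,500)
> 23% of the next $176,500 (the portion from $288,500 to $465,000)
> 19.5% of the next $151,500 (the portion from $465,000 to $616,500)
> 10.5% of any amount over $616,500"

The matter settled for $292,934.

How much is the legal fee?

First $83,000 at 45.5% = $37,765.00
Next $138,500 at 37.5% = $51,937.50
Next $67,000 at 29.5% = $19,765.00
Remaining $4,434 at 23% = $1,019.82
Fee: $37,765.00 + $51,937.50 + $19,765.00 + $1,019.82 = $110,487.32

$110,487.32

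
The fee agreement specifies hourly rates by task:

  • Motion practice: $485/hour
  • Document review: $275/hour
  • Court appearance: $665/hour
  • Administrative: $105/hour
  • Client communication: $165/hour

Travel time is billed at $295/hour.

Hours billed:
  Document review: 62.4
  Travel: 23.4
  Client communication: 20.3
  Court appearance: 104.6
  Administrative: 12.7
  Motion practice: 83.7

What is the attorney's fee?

Motion practice: 83.7 × $485 = $40,594.50
Document review: 62.4 × $275 = $17,160.00
Court appearance: 104.6 × $665 = $69,559.00
Administrative: 12.7 × $105 = $1,333.50
Client communication: 20.3 × $165 = $3,349.50
Subtotal: $40,594.50 + $17,160.00 + $69,559.00 + $1,333.50 + $3,349.50 = $131,996.50
Travel: 23.4 × $295 = $6,903.00
Total: $131,996.50 + $6,903.00 = $138,899.50

$138,899.50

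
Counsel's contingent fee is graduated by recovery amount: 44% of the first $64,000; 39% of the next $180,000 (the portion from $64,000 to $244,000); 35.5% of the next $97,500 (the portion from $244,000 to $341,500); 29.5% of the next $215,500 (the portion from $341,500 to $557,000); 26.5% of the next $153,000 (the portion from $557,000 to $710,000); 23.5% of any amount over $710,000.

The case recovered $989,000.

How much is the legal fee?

$302,655.00

First $64,000 at 44% = $28,160.00
Next $180,000 at 39% = $70,200.00
Next $97,500 at 35.5% = $34,612.50
Next $215,500 at 29.5% = $63,572.50
Next $153,000 at 26.5% = $40,545.00
Remaining $279,000 at 23.5% = $65,565.00
Fee: $28,160.00 + $70,200.00 + $34,612.50 + $63,572.50 + $40,545.00 + $65,565.00 = $302,655.00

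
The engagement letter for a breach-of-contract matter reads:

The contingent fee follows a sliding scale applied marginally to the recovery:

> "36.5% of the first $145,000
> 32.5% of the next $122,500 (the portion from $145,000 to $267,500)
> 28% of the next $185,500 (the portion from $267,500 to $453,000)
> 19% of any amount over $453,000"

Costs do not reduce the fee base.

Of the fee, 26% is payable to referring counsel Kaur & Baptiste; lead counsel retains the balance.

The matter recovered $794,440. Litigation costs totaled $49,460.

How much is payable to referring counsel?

Fee base is the gross recovery, $794,440; costs are reimbursed separately.
First $145,000 at 36.5% = $52,925.00
Next $122,500 at 32.5% = $39,812.50
Next $185,500 at 28% = $51,940.00
Remaining $341,440 at 19% = $64,873.60
Fee: $52,925.00 + $39,812.50 + $51,940.00 + $64,873.60 = $209,551.10
Referral share: 26% of $209,551.10 = $54,483.29; lead counsel retains $209,551.10 − $54,483.29 = $155,067.81.

$54,483.29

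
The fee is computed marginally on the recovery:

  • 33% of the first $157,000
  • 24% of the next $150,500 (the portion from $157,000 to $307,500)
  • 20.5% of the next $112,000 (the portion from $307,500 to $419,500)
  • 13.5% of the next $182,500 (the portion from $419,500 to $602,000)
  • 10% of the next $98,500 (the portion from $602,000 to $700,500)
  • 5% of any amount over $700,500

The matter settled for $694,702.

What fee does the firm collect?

$144,797.70

First $157,000 at 33% = $51,810.00
Next $150,500 at 24% = $36,120.00
Next $112,000 at 20.5% = $22,960.00
Next $182,500 at 13.5% = $24,637.50
Remaining $92,702 at 10% = $9,270.20
Fee: $51,810.00 + $36,120.00 + $22,960.00 + $24,637.50 + $9,270.20 = $144,797.70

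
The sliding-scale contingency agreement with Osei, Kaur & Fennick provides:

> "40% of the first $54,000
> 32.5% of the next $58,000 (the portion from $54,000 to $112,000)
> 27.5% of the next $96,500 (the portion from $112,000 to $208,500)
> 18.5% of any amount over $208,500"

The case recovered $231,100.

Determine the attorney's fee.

First $54,000 at 40% = $21,600.00
Next $58,000 at 32.5% = $18,850.00
Next $96,500 at 27.5% = $26,537.50
Remaining $22,600 at 18.5% = $4,181.00
Fee: $21,600.00 + $18,850.00 + $26,537.50 + $4,181.00 = $71,168.50

$71,168.50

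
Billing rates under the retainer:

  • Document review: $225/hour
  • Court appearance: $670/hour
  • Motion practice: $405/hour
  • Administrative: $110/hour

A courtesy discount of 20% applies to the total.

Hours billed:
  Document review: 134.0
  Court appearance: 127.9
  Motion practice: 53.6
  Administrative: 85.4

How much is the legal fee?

Document review: 134.0 × $225 = $30,150.00
Court appearance: 127.9 × $670 = $85,693.00
Motion practice: 53.6 × $405 = $21,708.00
Administrative: 85.4 × $110 = $9,394.00
Subtotal: $146,945.00
Less 20% discount: −$29,389.00
Total: $146,945.00 − $29,389.00 = $117,556.00

$117,556.00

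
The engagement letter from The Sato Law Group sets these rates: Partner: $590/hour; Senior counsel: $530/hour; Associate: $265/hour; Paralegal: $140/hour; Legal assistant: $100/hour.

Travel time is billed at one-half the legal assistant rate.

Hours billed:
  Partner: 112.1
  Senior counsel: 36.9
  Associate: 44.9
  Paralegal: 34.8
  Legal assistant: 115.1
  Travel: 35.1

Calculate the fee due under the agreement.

Partner: 112.1 × $590 = $66,139.00
Senior counsel: 36.9 × $530 = $19,557.00
Associate: 44.9 × $265 = $11,898.50
Paralegal: 34.8 × $140 = $4,872.00
Legal assistant: 115.1 × $100 = $11,510.00
Subtotal: $66,139.00 + $19,557.00 + $11,898.50 + $4,872.00 + $11,510.00 = $113,976.50
Travel: 35.1 × ($100 ÷ 2) = 35.1 × $50.00 = $1,755.00
Total: $113,976.50 + $1,755.00 = $115,731.50

$115,731.50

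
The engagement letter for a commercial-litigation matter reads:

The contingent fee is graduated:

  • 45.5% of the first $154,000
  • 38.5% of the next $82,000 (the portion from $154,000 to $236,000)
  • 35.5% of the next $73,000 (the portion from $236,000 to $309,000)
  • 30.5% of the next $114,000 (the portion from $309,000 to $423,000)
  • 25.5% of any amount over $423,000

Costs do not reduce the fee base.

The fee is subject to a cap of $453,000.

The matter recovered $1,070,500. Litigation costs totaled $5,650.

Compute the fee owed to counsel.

Fee base is the gross recovery, $1,070,500; costs are reimbursed separately.
First $154,000 at 45.5% = $70,070.00
Next $82,000 at 38.5% = $31,570.00
Next $73,000 at 35.5% = $25,915.00
Next $114,000 at 30.5% = $34,770.00
Remaining $647,500 at 25.5% = $165,112.50
Fee: $70,070.00 + $31,570.00 + $25,915.00 + $34,770.00 + $165,112.50 = $327,437.50
$327,437.50 is under the $453,000 cap.

$327,437.50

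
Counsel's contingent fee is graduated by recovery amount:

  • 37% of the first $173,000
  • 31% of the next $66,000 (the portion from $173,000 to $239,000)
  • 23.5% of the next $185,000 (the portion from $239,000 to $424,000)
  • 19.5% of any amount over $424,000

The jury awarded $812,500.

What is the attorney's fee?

$203,702.50

First $173,000 at 37% = $64,010.00
Next $66,000 at 31% = $20,460.00
Next $185,000 at 23.5% = $43,475.00
Remaining $388,500 at 19.5% = $75,757.50
Fee: $64,010.00 + $20,460.00 + $43,475.00 + $75,757.50 = $203,702.50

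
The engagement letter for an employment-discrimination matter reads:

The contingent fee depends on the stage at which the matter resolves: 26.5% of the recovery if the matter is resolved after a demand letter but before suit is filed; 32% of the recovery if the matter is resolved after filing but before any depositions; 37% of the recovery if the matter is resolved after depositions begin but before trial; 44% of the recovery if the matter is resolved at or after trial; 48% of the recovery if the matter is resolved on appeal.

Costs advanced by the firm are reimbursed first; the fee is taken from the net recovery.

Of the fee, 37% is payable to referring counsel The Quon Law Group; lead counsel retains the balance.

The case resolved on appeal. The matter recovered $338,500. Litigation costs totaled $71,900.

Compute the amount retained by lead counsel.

Fee base (net of costs): $338,500 − $71,900 = $266,600
The matter resolved on appeal, so the 48% rate applies.
$266,600 × 48% = $127,968.00
Referral share: 37% of $127,968.00 = $47,348.16; lead counsel retains $127,968.00 − $47,348.16 = $80,619.84.

$80,619.84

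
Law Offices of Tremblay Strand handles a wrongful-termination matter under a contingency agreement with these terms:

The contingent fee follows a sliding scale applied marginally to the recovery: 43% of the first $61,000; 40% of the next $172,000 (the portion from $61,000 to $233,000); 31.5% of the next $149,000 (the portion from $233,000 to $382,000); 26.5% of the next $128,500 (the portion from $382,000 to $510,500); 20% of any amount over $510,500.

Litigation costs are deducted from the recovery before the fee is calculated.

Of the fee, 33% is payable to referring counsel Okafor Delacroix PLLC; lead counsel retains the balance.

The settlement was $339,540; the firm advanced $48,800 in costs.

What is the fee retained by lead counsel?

$75,856.13

Fee base (net of costs): $339,540 − $48,800 = $290,740
First $61,000 at 43% = $26,230.00
Next $172,000 at 40% = $68,800.00
Remaining $57,740 at 31.5% = $18,188.10
Fee: $26,230.00 + $68,800.00 + $18,188.10 = $113,218.10
Referral share: 33% of $113,218.10 = $37,361.97; lead counsel retains $113,218.10 − $37,361.97 = $75,856.13.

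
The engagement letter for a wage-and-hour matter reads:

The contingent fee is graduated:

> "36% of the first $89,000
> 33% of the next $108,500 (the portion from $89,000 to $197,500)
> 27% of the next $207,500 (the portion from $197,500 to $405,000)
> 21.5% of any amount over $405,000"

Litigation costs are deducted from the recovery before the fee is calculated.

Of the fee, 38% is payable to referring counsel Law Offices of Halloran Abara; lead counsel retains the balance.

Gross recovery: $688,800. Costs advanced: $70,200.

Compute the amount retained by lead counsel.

Fee base (net of costs): $688,800 − $70,200 = $618,600
First $89,000 at 36% = $32,040.00
Next $108,500 at 33% = $35,805.00
Next $207,500 at 27% = $56,025.00
Remaining $213,600 at 21.5% = $45,924.00
Fee: $32,040.00 + $35,805.00 + $56,025.00 + $45,924.00 = $169,794.00
Referral share: 38% of $169,794.00 = $64,521.72; lead counsel retains $169,794.00 − $64,521.72 = $105,272.28.

$105,272.28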